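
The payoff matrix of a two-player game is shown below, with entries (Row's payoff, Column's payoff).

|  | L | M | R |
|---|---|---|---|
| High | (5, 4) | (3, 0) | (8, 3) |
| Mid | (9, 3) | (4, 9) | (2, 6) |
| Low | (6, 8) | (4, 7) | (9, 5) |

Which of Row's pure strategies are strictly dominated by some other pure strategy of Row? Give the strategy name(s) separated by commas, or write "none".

High

High is strictly dominated by Low (L: 6>5, M: 4>3, R: 9>8).
Mid is not dominated — it holds its own against High at L (9>5); Low at L (9>6).
Nothing dominates Low: High at L (6>5); Mid at M (4=4).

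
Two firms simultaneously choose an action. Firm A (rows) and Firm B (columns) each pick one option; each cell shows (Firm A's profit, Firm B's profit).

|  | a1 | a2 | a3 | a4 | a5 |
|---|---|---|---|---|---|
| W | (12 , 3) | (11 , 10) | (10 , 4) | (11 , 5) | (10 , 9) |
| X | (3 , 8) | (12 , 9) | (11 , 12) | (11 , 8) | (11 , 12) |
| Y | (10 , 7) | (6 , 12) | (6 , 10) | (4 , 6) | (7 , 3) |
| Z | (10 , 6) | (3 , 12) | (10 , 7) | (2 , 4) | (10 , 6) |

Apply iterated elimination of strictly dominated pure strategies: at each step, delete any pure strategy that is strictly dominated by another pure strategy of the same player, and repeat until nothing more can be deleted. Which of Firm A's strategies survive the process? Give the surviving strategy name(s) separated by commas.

Row Y is eliminated: W beats it against every remaining column (a1: 12>10, a2: 11>6, a3: 10>6, a4: 11>4, a5: 10>7).
Column a1 is eliminated: a2 beats it against every remaining row (W: 10>3, X: 9>8, Z: 12>6).
For Firm A, X strictly dominates Z on the remaining columns (a2: 12>3, a3: 11>10, a4: 11>2, a5: 11>10); eliminate Z.
Firm B's strategy a4 is strictly dominated by a2 (W: 10>5, X: 9>8) and is removed.
Firm A's strategy W is strictly dominated by X (a2: 12>11, a3: 11>10, a5: 11>10) and is removed.
Column a2 is eliminated: a3 beats it against every remaining row (X: 12>9).
Among the remaining strategies, none is strictly dominated by another pure strategy of the same player, so the elimination stops.
Surviving strategies — Firm A: {X}; Firm B: {a3, a5}.

X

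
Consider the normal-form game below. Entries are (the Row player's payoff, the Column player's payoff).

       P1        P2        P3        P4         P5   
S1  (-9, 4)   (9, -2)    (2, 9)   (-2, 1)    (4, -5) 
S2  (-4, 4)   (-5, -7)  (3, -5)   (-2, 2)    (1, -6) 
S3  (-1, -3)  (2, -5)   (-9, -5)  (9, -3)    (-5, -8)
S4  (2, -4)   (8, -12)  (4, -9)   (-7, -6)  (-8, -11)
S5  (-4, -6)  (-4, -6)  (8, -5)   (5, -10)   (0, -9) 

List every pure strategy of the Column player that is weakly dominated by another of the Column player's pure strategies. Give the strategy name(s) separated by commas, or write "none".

P2, P4, P5

P1: no other strategy beats it everywhere (P2 at S1 (4>-2); P3 at S2 (4>-5); P4 at S1 (4>1); P5 at S1 (4>-5)).
P2: dominated, since P1 does at least as well everywhere (S1: 4>-2, S2: 4>-7, S3: -3>-5, S4: -4>-12, S5: -6=-6).
P3 is not dominated — it holds its own against P1 at S1 (9>4); P2 at S1 (9>-2); P4 at S1 (9>1); P5 at S1 (9>-5).
P1 weakly dominates P4 — S1: 4>1, S2: 4>2, S3: -3=-3, S4: -4>-6, S5: -6>-10.
P5: dominated, since P1 does at least as well everywhere (S1: 4>-5, S2: 4>-6, S3: -3>-8, S4: -4>-11, S5: -6>-9).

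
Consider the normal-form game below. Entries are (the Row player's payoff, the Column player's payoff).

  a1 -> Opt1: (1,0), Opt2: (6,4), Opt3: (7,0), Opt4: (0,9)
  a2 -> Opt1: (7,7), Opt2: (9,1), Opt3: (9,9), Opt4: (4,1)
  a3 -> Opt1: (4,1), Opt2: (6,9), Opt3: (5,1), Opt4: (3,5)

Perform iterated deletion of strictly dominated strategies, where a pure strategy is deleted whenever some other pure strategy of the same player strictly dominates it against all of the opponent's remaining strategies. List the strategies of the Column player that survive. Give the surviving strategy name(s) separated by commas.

Opt3

For the Row player, a2 strictly dominates a1 on the remaining columns (Opt1: 7>1, Opt2: 9>6, Opt3: 9>7, Opt4: 4>0); eliminate a1.
The Row player's strategy a3 is strictly dominated by a2 (Opt1: 7>4, Opt2: 9>6, Opt3: 9>5, Opt4: 4>3) and is removed.
For the Column player, Opt3 strictly dominates Opt1 on the remaining rows (a2: 9>7); eliminate Opt1.
The Column player's strategy Opt2 is strictly dominated by Opt3 (a2: 9>1) and is removed.
Column Opt4 is eliminated: Opt3 beats it against every remaining row (a2: 9>1).
Among the remaining strategies, none is strictly dominated by another pure strategy of the same player, so the elimination stops.
Surviving strategies — the Row player: {a2}; the Column player: {Opt3}.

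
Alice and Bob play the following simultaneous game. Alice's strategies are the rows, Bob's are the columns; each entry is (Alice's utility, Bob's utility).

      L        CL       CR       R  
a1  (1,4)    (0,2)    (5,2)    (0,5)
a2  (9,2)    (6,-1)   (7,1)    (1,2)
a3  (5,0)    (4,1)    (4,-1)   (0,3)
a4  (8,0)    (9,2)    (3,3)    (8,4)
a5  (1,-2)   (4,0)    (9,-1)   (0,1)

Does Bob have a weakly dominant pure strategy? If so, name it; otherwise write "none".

R vs L: a1: 5>4, a2: 2=2, a3: 3>0, a4: 4>0, a5: 1>-2.
R vs CL: a1: 5>2, a2: 2>-1, a3: 3>1, a4: 4>2, a5: 1>0.
R vs CR: a1: 5>2, a2: 2>1, a3: 3>-1, a4: 4>3, a5: 1>-1.
R is at least as good as every other strategy against every opponent action, so it is weakly dominant.

R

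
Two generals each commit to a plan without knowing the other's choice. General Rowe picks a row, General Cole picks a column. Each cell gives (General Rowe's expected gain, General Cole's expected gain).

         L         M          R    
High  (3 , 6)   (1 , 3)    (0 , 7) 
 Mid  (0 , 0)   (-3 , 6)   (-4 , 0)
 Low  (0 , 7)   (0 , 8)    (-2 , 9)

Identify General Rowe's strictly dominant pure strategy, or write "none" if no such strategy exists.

High

High vs Mid: L: 3>0, M: 1>-3, R: 0>-4.
High vs Low: L: 3>0, M: 1>0, R: 0>-2.
High strictly beats every other strategy against every opponent action, so it is strictly dominant.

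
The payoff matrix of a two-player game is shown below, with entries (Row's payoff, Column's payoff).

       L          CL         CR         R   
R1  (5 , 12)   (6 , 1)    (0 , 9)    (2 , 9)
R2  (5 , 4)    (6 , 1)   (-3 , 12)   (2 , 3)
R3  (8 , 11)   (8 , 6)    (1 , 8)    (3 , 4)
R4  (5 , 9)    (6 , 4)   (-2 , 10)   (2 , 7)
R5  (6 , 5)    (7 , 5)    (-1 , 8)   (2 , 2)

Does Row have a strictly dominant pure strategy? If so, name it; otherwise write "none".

R3 vs R1: L: 8>5, CL: 8>6, CR: 1>0, R: 3>2.
R3 vs R2: L: 8>5, CL: 8>6, CR: 1>-3, R: 3>2.
R3 vs R4: L: 8>5, CL: 8>6, CR: 1>-2, R: 3>2.
R3 vs R5: L: 8>6, CL: 8>7, CR: 1>-1, R: 3>2.
R3 strictly beats every other strategy against every opponent action, so it is strictly dominant.

R3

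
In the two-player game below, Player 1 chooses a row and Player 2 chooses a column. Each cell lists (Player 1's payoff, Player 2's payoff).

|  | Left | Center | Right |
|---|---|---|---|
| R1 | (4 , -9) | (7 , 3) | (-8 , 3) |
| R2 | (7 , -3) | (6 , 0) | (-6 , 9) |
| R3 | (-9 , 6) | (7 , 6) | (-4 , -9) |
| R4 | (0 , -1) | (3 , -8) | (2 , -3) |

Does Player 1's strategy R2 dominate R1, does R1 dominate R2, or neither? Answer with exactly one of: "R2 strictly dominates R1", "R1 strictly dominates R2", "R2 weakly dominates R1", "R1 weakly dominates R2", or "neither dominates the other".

neither dominates the other

R2's payoffs vs R1's, by Player 2's action — Left: 7>4, Center: 6<7, Right: -6>-8.
R2 does better at Left, Right but worse at Center; neither strategy dominates the other.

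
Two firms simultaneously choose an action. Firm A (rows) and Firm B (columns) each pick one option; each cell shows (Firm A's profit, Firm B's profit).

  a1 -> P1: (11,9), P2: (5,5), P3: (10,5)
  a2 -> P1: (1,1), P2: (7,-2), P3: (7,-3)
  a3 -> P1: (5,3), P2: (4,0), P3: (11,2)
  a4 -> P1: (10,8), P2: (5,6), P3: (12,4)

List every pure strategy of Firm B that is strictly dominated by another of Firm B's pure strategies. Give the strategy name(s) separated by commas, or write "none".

P2, P3

P1: no other strategy beats it everywhere (P2 at a1 (9>5); P3 at a1 (9>5)).
P2 is strictly dominated by P1 (a1: 9>5, a2: 1>-2, a3: 3>0, a4: 8>6).
P1 strictly dominates P3 — a1: 9>5, a2: 1>-3, a3: 3>2, a4: 8>4.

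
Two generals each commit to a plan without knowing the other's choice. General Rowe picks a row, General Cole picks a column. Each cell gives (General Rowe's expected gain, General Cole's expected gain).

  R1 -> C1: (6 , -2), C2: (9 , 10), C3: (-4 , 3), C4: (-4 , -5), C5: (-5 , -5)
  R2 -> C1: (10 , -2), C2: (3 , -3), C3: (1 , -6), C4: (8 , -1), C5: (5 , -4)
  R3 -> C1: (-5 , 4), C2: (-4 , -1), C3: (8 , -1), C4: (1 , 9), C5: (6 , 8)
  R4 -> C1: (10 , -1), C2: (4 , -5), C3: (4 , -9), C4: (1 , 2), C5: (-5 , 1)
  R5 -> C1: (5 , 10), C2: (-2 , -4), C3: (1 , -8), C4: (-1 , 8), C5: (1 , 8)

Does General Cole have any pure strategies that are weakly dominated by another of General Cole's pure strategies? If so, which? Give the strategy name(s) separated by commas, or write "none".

C3, C5

C1 is not dominated — it holds its own against C2 at R2 (-2>-3); C3 at R2 (-2>-6); C4 at R1 (-2>-5); C5 at R1 (-2>-5).
C2 is not dominated — it holds its own against C1 at R1 (10>-2); C3 at R1 (10>3); C4 at R1 (10>-5); C5 at R1 (10>-5).
C3 is weakly dominated by C2 (R1: 10>3, R2: -3>-6, R3: -1=-1, R4: -5>-9, R5: -4>-8).
C4 is not dominated — it holds its own against C1 at R2 (-1>-2); C2 at R2 (-1>-3); C3 at R2 (-1>-6); C5 at R2 (-1>-4).
C5 is weakly dominated by C4 (R1: -5=-5, R2: -1>-4, R3: 9>8, R4: 2>1, R5: 8=8).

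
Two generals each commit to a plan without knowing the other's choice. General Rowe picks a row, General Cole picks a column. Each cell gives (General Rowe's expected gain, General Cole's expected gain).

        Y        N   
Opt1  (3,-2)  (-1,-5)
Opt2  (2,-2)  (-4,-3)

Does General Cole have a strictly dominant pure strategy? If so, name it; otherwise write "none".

Y

Y vs N: Opt1: -2>-5, Opt2: -2>-3.
Y strictly beats every other strategy against every opponent action, so it is strictly dominant.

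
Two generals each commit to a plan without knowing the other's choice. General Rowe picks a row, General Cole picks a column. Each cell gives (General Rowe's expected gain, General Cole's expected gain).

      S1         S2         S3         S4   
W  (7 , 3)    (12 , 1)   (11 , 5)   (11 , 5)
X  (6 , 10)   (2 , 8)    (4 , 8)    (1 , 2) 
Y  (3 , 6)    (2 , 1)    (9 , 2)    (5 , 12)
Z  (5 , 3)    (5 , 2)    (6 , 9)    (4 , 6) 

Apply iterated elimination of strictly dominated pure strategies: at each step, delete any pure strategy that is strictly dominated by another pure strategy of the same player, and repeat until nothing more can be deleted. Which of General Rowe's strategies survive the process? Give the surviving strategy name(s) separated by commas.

Row X is eliminated: W beats it against every remaining column (S1: 7>6, S2: 12>2, S3: 11>4, S4: 11>1).
For General Rowe, W strictly dominates Y on the remaining columns (S1: 7>3, S2: 12>2, S3: 11>9, S4: 11>5); eliminate Y.
Row Z is eliminated: W beats it against every remaining column (S1: 7>5, S2: 12>5, S3: 11>6, S4: 11>4).
General Cole's strategy S1 is strictly dominated by S3 (W: 5>3) and is removed.
General Cole's strategy S2 is strictly dominated by S3 (W: 5>1) and is removed.
Among the remaining strategies, none is strictly dominated by another pure strategy of the same player, so the elimination stops.
Surviving strategies — General Rowe: {W}; General Cole: {S3, S4}.

W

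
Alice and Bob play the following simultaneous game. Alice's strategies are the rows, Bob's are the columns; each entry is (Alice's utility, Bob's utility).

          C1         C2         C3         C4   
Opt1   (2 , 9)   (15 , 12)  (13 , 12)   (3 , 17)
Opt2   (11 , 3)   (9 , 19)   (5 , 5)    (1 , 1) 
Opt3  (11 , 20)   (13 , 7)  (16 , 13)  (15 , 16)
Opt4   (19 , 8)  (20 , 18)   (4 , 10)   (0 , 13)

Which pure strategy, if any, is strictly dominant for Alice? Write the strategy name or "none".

none

Opt1 fails to dominate Opt2 at C1 (2<11).
Opt2 fails to dominate Opt1 at C2 (9<15).
Opt3 fails to dominate Opt1 at C2 (13<15).
Opt4 fails to dominate Opt1 at C3 (4<13).
No single strategy dominates all the others.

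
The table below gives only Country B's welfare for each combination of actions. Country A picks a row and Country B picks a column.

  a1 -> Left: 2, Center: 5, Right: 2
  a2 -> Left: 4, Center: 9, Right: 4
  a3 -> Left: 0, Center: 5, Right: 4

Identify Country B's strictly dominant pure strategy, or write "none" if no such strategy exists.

Center vs Left: a1: 5>2, a2: 9>4, a3: 5>0.
Center vs Right: a1: 5>2, a2: 9>4, a3: 5>4.
Center strictly beats every other strategy against every opponent action, so it is strictly dominant.

Center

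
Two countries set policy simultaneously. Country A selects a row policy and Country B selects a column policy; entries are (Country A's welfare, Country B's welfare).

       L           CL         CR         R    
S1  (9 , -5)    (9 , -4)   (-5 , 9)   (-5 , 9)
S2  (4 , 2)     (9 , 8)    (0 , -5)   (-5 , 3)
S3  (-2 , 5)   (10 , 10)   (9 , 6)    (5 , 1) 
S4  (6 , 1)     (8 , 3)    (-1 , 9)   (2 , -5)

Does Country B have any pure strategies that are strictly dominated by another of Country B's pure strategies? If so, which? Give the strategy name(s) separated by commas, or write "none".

L

L is strictly dominated by CL (S1: -4>-5, S2: 8>2, S3: 10>5, S4: 3>1).
CL: no other strategy beats it everywhere (L at S1 (-4>-5); CR at S2 (8>-5); R at S2 (8>3)).
Nothing dominates CR: L at S1 (9>-5); CL at S1 (9>-4); R at S1 (9=9).
R: no other strategy beats it everywhere (L at S1 (9>-5); CL at S1 (9>-4); CR at S1 (9=9)).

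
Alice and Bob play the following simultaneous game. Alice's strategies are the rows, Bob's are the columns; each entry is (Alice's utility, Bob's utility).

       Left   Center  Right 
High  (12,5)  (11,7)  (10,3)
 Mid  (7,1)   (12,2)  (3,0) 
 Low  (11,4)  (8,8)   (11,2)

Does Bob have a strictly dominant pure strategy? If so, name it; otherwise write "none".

Center

Center vs Left: High: 7>5, Mid: 2>1, Low: 8>4.
Center vs Right: High: 7>3, Mid: 2>0, Low: 8>2.
Center strictly beats every other strategy against every opponent action, so it is strictly dominant.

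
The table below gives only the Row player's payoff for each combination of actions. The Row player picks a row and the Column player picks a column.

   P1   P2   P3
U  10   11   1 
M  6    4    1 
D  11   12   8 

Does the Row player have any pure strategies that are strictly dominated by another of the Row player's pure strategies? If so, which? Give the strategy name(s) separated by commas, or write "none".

U: dominated, since D does at least as well everywhere (P1: 11>10, P2: 12>11, P3: 8>1).
D strictly dominates M — P1: 11>6, P2: 12>4, P3: 8>1.
D is not dominated — it holds its own against U at P1 (11>10); M at P1 (11>6).

U, M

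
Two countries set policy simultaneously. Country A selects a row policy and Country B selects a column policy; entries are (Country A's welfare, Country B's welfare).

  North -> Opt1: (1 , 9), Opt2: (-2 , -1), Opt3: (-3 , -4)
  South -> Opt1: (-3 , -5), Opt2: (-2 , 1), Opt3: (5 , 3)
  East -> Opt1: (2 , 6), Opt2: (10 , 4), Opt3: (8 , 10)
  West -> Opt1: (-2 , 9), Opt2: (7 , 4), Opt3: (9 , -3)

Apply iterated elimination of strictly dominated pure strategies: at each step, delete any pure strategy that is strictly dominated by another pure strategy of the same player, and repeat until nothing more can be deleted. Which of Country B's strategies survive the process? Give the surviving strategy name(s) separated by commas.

Opt1, Opt3

Row North is eliminated: East beats it against every remaining column (Opt1: 2>1, Opt2: 10>-2, Opt3: 8>-3).
For Country A, East strictly dominates South on the remaining columns (Opt1: 2>-3, Opt2: 10>-2, Opt3: 8>5); eliminate South.
Column Opt2 is eliminated: Opt1 beats it against every remaining row (East: 6>4, West: 9>4).
Among the remaining strategies, none is strictly dominated by another pure strategy of the same player, so the elimination stops.
Surviving strategies — Country A: {East, West}; Country B: {Opt1, Opt3}.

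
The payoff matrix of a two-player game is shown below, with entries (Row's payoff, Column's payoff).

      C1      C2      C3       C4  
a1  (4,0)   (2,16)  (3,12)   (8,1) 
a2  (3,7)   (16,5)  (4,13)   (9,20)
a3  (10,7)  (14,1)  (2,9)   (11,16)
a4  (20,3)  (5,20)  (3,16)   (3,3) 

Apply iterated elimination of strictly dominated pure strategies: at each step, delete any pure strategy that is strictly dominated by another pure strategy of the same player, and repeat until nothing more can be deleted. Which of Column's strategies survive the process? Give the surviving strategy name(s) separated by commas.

C4

For Column, C3 strictly dominates C1 on the remaining rows (a1: 12>0, a2: 13>7, a3: 9>7, a4: 16>3); eliminate C1.
Row a1 is eliminated: a2 beats it against every remaining column (C2: 16>2, C3: 4>3, C4: 9>8).
Row's strategy a4 is strictly dominated by a2 (C2: 16>5, C3: 4>3, C4: 9>3) and is removed.
Column C2 is eliminated: C3 beats it against every remaining row (a2: 13>5, a3: 9>1).
Column's strategy C3 is strictly dominated by C4 (a2: 20>13, a3: 16>9) and is removed.
Row a2 is eliminated: a3 beats it against every remaining column (C4: 11>9).
Among the remaining strategies, none is strictly dominated by another pure strategy of the same player, so the elimination stops.
Surviving strategies — Row: {a3}; Column: {C4}.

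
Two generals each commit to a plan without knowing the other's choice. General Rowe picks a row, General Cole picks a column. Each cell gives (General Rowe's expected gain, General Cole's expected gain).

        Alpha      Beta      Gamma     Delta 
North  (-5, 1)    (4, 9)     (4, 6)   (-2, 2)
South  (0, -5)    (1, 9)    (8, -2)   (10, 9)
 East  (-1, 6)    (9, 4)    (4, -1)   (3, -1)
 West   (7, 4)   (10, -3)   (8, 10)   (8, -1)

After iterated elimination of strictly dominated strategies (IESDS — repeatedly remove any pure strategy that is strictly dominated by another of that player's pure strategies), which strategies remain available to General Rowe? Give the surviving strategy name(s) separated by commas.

For General Rowe, West strictly dominates North on the remaining columns (Alpha: 7>-5, Beta: 10>4, Gamma: 8>4, Delta: 8>-2); eliminate North.
General Rowe's strategy East is strictly dominated by West (Alpha: 7>-1, Beta: 10>9, Gamma: 8>4, Delta: 8>3) and is removed.
For General Cole, Gamma strictly dominates Alpha on the remaining rows (South: -2>-5, West: 10>4); eliminate Alpha.
Among the remaining strategies, none is strictly dominated by another pure strategy of the same player, so the elimination stops.
Surviving strategies — General Rowe: {South, West}; General Cole: {Beta, Gamma, Delta}.

South, West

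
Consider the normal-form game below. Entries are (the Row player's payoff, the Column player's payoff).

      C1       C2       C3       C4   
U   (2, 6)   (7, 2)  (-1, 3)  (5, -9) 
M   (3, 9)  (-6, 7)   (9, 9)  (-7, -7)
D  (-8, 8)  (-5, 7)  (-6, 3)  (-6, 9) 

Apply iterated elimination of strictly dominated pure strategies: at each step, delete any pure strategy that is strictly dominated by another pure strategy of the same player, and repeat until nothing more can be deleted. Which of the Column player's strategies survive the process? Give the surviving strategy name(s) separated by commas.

The Row player's strategy D is strictly dominated by U (C1: 2>-8, C2: 7>-5, C3: -1>-6, C4: 5>-6) and is removed.
For the Column player, C1 strictly dominates C2 on the remaining rows (U: 6>2, M: 9>7); eliminate C2.
The Column player's strategy C4 is strictly dominated by C1 (U: 6>-9, M: 9>-7) and is removed.
The Row player's strategy U is strictly dominated by M (C1: 3>2, C3: 9>-1) and is removed.
Among the remaining strategies, none is strictly dominated by another pure strategy of the same player, so the elimination stops.
Surviving strategies — the Row player: {M}; the Column player: {C1, C3}.

C1, C3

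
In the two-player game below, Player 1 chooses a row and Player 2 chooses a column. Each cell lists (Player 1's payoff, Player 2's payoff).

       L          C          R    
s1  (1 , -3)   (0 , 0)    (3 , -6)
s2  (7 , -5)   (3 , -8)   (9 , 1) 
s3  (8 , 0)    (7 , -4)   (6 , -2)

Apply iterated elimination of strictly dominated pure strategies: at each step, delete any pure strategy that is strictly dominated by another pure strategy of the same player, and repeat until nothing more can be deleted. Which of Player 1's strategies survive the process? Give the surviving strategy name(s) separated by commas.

s2, s3

Row s1 is eliminated: s2 beats it against every remaining column (L: 7>1, C: 3>0, R: 9>3).
Column C is eliminated: L beats it against every remaining row (s2: -5>-8, s3: 0>-4).
Among the remaining strategies, none is strictly dominated by another pure strategy of the same player, so the elimination stops.
Surviving strategies — Player 1: {s2, s3}; Player 2: {L, R}.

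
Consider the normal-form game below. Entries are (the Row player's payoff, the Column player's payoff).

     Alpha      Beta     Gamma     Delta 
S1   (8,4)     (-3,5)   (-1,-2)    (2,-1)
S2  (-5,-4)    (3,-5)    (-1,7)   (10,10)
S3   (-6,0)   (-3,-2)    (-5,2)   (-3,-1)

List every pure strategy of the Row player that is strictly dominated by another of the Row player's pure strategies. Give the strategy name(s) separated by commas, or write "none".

S3

S1 is not dominated — it holds its own against S2 at Alpha (8>-5); S3 at Alpha (8>-6).
S2: no other strategy beats it everywhere (S1 at Beta (3>-3); S3 at Alpha (-5>-6)).
S3 is strictly dominated by S2 (Alpha: -5>-6, Beta: 3>-3, Gamma: -1>-5, Delta: 10>-3).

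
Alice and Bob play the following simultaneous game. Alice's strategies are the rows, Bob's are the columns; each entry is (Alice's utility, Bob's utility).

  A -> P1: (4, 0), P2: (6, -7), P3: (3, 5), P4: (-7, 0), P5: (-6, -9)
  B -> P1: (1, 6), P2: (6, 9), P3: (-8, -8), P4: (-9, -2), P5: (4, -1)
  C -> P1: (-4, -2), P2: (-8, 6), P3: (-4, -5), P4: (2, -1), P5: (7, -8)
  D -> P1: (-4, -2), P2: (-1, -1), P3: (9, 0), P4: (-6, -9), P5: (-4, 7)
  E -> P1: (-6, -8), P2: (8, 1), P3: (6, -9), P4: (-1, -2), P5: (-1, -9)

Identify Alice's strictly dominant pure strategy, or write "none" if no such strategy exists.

none

A fails to dominate B at P2 (6=6).
B fails to dominate A at P1 (1<4).
C fails to dominate A at P1 (-4<4).
D fails to dominate A at P1 (-4<4).
E fails to dominate A at P1 (-6<4).
No single strategy dominates all the others.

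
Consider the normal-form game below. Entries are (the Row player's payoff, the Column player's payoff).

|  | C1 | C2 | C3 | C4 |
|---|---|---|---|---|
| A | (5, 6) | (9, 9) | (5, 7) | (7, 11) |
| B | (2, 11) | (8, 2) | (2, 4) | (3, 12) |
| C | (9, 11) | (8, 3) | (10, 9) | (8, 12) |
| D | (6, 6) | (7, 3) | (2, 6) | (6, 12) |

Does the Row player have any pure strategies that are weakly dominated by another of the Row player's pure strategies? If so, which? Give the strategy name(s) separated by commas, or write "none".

B, D

A: no other strategy beats it everywhere (B at C1 (5>2); C at C2 (9>8); D at C2 (9>7)).
A weakly dominates B — C1: 5>2, C2: 9>8, C3: 5>2, C4: 7>3.
Nothing dominates C: A at C1 (9>5); B at C1 (9>2); D at C1 (9>6).
D: dominated, since C does at least as well everywhere (C1: 9>6, C2: 8>7, C3: 10>2, C4: 8>6).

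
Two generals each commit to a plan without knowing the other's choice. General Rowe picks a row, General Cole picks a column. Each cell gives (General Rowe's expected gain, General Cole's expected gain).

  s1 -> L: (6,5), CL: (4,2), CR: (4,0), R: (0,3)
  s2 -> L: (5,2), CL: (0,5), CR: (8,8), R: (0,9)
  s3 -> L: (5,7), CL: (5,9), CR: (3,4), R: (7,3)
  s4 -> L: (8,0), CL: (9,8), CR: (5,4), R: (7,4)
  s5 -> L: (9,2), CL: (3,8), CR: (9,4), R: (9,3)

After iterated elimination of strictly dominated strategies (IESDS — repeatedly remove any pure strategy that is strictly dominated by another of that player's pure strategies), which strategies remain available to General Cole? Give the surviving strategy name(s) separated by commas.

General Rowe's strategy s1 is strictly dominated by s4 (L: 8>6, CL: 9>4, CR: 5>4, R: 7>0) and is removed.
Row s2 is eliminated: s5 beats it against every remaining column (L: 9>5, CL: 3>0, CR: 9>8, R: 9>0).
General Cole's strategy L is strictly dominated by CL (s3: 9>7, s4: 8>0, s5: 8>2) and is removed.
General Cole's strategy CR is strictly dominated by CL (s3: 9>4, s4: 8>4, s5: 8>4) and is removed.
Column R is eliminated: CL beats it against every remaining row (s3: 9>3, s4: 8>4, s5: 8>3).
General Rowe's strategy s3 is strictly dominated by s4 (CL: 9>5) and is removed.
Row s5 is eliminated: s4 beats it against every remaining column (CL: 9>3).
Among the remaining strategies, none is strictly dominated by another pure strategy of the same player, so the elimination stops.
Surviving strategies — General Rowe: {s4}; General Cole: {CL}.

CL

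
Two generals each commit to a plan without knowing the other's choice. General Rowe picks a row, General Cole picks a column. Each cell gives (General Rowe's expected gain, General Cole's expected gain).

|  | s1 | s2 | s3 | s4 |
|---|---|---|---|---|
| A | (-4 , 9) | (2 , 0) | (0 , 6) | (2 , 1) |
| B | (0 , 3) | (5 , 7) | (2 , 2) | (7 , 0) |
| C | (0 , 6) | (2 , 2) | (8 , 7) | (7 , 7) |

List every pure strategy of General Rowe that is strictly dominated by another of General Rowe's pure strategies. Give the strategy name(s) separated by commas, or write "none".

A: dominated, since B does at least as well everywhere (s1: 0>-4, s2: 5>2, s3: 2>0, s4: 7>2).
B is not dominated — it holds its own against A at s1 (0>-4); C at s1 (0=0).
C: no other strategy beats it everywhere (A at s1 (0>-4); B at s1 (0=0)).

A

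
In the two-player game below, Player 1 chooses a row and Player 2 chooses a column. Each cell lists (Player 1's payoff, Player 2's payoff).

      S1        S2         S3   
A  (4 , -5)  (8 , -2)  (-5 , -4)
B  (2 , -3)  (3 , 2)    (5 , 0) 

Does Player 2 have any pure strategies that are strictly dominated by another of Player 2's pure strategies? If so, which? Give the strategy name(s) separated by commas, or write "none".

S1: dominated, since S2 does at least as well everywhere (A: -2>-5, B: 2>-3).
S2: no other strategy beats it everywhere (S1 at A (-2>-5); S3 at A (-2>-4)).
S2 strictly dominates S3 — A: -2>-4, B: 2>0.

S1, S3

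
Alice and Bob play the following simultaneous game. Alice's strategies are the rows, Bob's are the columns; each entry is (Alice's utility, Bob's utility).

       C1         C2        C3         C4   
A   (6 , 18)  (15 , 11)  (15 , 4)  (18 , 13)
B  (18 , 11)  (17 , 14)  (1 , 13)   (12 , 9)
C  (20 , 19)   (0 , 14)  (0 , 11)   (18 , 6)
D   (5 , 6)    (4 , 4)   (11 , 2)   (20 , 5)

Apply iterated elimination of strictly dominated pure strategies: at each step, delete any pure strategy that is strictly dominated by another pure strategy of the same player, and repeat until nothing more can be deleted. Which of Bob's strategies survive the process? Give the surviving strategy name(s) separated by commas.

C1, C2

Column C3 is eliminated: C2 beats it against every remaining row (A: 11>4, B: 14>13, C: 14>11, D: 4>2).
Column C4 is eliminated: C1 beats it against every remaining row (A: 18>13, B: 11>9, C: 19>6, D: 6>5).
Row A is eliminated: B beats it against every remaining column (C1: 18>6, C2: 17>15).
For Alice, B strictly dominates D on the remaining columns (C1: 18>5, C2: 17>4); eliminate D.
Among the remaining strategies, none is strictly dominated by another pure strategy of the same player, so the elimination stops.
Surviving strategies — Alice: {B, C}; Bob: {C1, C2}.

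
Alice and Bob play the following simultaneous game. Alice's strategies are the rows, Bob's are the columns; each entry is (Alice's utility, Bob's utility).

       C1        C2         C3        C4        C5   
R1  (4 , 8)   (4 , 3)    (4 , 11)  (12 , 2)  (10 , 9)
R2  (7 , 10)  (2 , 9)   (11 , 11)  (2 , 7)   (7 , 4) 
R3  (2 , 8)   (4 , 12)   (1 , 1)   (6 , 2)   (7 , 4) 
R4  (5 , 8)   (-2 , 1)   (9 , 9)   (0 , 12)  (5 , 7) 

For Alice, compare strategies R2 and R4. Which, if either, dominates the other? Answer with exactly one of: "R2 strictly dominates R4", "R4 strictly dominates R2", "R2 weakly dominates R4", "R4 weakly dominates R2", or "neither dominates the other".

R2 strictly dominates R4

Compare R2 to R4 across each choice by Bob: C1: 7>5, C2: 2>-2, C3: 11>9, C4: 2>0, C5: 7>5.
R2 gives a strictly higher payoff against each choice by Bob, so R2 strictly dominates R4.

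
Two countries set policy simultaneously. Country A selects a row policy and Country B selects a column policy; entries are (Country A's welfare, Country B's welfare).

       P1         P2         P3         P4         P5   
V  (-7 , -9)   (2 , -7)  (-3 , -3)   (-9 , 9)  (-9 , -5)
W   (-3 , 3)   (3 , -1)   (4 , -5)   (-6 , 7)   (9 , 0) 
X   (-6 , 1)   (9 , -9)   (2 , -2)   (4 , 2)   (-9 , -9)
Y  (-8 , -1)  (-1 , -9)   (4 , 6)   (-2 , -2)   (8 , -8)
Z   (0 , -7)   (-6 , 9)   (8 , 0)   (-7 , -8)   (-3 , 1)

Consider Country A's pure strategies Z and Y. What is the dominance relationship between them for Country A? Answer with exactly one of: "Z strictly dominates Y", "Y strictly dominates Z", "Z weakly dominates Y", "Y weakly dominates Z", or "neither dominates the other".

Z's payoffs vs Y's, by Country B's action — P1: 0>-8, P2: -6<-1, P3: 8>4, P4: -7<-2, P5: -3<8.
Z does better at P1, P3 but worse at P2, P4, P5; neither strategy dominates the other.

neither dominates the other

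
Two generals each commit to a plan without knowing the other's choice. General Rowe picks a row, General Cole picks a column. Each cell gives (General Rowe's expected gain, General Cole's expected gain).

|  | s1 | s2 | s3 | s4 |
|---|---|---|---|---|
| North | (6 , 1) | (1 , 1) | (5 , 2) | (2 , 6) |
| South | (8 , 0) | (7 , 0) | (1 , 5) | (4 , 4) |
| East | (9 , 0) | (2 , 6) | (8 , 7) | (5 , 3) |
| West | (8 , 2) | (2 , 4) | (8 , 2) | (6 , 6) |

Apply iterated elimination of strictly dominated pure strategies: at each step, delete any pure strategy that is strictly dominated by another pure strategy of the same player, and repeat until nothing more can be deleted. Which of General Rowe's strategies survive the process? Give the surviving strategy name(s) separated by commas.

South, East, West

Row North is eliminated: East beats it against every remaining column (s1: 9>6, s2: 2>1, s3: 8>5, s4: 5>2).
General Cole's strategy s1 is strictly dominated by s4 (South: 4>0, East: 3>0, West: 6>2) and is removed.
Among the remaining strategies, none is strictly dominated by another pure strategy of the same player, so the elimination stops.
Surviving strategies — General Rowe: {South, East, West}; General Cole: {s2, s3, s4}.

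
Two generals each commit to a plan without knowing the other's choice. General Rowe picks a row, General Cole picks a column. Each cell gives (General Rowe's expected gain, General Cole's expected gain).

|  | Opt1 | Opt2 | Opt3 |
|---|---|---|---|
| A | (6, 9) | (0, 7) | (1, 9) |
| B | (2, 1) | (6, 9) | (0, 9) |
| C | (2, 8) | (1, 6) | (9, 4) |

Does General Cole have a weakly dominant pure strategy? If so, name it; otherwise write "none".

Opt1 fails to dominate Opt2 at B (1<9).
Opt2 fails to dominate Opt1 at A (7<9).
Opt3 fails to dominate Opt1 at C (4<8).
No single strategy dominates all the others.

none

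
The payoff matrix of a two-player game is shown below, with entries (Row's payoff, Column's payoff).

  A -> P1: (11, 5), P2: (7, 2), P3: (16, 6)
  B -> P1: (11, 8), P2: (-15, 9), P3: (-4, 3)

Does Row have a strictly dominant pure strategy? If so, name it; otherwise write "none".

none

A fails to dominate B at P1 (11=11).
B fails to dominate A at P1 (11=11).
No single strategy dominates all the others.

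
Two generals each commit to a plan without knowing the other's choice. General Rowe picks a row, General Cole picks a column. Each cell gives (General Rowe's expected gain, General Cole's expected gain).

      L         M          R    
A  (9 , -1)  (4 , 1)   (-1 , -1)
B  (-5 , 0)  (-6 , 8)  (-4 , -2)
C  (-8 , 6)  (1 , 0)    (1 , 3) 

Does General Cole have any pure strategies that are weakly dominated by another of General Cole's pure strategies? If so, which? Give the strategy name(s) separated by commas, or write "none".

L: no other strategy beats it everywhere (M at C (6>0); R at B (0>-2)).
M is not dominated — it holds its own against L at A (1>-1); R at A (1>-1).
L weakly dominates R — A: -1=-1, B: 0>-2, C: 6>3.

R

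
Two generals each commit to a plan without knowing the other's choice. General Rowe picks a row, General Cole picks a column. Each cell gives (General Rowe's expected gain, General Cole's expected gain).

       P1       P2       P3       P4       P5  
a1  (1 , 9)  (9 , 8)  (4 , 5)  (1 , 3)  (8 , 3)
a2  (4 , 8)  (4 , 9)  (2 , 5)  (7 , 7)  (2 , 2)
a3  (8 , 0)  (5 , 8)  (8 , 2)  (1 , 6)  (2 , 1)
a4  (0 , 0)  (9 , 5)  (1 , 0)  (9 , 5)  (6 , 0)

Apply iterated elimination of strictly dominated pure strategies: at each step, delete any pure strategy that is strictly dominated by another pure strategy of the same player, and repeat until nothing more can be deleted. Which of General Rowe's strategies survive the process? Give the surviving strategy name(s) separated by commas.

a1, a2, a3, a4

For General Cole, P2 strictly dominates P3 on the remaining rows (a1: 8>5, a2: 9>5, a3: 8>2, a4: 5>0); eliminate P3.
Column P5 is eliminated: P2 beats it against every remaining row (a1: 8>3, a2: 9>2, a3: 8>1, a4: 5>0).
Among the remaining strategies, none is strictly dominated by another pure strategy of the same player, so the elimination stops.
Surviving strategies — General Rowe: {a1, a2, a3, a4}; General Cole: {P1, P2, P4}.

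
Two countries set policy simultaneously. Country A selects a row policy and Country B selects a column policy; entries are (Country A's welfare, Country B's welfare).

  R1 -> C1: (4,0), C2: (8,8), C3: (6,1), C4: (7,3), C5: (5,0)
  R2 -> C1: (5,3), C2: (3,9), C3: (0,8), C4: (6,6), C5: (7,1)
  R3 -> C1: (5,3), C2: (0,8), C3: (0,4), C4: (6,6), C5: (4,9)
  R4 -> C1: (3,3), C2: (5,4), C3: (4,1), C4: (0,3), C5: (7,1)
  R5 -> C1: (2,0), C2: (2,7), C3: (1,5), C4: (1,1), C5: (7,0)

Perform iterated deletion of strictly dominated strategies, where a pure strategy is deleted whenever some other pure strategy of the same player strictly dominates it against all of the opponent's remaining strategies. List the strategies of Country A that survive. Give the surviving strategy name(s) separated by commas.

R1

Column C1 is eliminated: C2 beats it against every remaining row (R1: 8>0, R2: 9>3, R3: 8>3, R4: 4>3, R5: 7>0).
Row R3 is eliminated: R1 beats it against every remaining column (C2: 8>0, C3: 6>0, C4: 7>6, C5: 5>4).
For Country B, C2 strictly dominates C3 on the remaining rows (R1: 8>1, R2: 9>8, R4: 4>1, R5: 7>5); eliminate C3.
For Country B, C2 strictly dominates C4 on the remaining rows (R1: 8>3, R2: 9>6, R4: 4>3, R5: 7>1); eliminate C4.
Country B's strategy C5 is strictly dominated by C2 (R1: 8>0, R2: 9>1, R4: 4>1, R5: 7>0) and is removed.
Country A's strategy R2 is strictly dominated by R1 (C2: 8>3) and is removed.
For Country A, R1 strictly dominates R4 on the remaining columns (C2: 8>5); eliminate R4.
Row R5 is eliminated: R1 beats it against every remaining column (C2: 8>2).
Among the remaining strategies, none is strictly dominated by another pure strategy of the same player, so the elimination stops.
Surviving strategies — Country A: {R1}; Country B: {C2}.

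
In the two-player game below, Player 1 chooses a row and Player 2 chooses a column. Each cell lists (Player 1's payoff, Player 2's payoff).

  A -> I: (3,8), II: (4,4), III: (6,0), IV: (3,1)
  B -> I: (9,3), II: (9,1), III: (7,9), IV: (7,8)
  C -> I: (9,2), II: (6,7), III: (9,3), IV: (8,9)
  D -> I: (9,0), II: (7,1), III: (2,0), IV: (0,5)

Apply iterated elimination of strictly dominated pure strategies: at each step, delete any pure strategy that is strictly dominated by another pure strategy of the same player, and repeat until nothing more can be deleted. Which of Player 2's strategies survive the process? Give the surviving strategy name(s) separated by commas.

IV

Player 1's strategy A is strictly dominated by B (I: 9>3, II: 9>4, III: 7>6, IV: 7>3) and is removed.
Player 2's strategy I is strictly dominated by IV (B: 8>3, C: 9>2, D: 5>0) and is removed.
Row D is eliminated: B beats it against every remaining column (II: 9>7, III: 7>2, IV: 7>0).
For Player 2, IV strictly dominates II on the remaining rows (B: 8>1, C: 9>7); eliminate II.
For Player 1, C strictly dominates B on the remaining columns (III: 9>7, IV: 8>7); eliminate B.
Player 2's strategy III is strictly dominated by IV (C: 9>3) and is removed.
Among the remaining strategies, none is strictly dominated by another pure strategy of the same player, so the elimination stops.
Surviving strategies — Player 1: {C}; Player 2: {IV}.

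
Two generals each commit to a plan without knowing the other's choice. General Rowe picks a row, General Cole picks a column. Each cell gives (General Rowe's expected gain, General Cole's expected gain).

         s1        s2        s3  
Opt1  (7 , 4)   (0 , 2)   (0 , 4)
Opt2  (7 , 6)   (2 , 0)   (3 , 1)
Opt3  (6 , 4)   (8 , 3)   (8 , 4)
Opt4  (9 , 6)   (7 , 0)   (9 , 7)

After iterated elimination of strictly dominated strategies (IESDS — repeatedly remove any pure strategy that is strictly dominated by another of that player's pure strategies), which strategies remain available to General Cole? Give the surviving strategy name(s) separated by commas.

s3

Row Opt1 is eliminated: Opt4 beats it against every remaining column (s1: 9>7, s2: 7>0, s3: 9>0).
General Rowe's strategy Opt2 is strictly dominated by Opt4 (s1: 9>7, s2: 7>2, s3: 9>3) and is removed.
For General Cole, s1 strictly dominates s2 on the remaining rows (Opt3: 4>3, Opt4: 6>0); eliminate s2.
General Rowe's strategy Opt3 is strictly dominated by Opt4 (s1: 9>6, s3: 9>8) and is removed.
For General Cole, s3 strictly dominates s1 on the remaining rows (Opt4: 7>6); eliminate s1.
Among the remaining strategies, none is strictly dominated by another pure strategy of the same player, so the elimination stops.
Surviving strategies — General Rowe: {Opt4}; General Cole: {s3}.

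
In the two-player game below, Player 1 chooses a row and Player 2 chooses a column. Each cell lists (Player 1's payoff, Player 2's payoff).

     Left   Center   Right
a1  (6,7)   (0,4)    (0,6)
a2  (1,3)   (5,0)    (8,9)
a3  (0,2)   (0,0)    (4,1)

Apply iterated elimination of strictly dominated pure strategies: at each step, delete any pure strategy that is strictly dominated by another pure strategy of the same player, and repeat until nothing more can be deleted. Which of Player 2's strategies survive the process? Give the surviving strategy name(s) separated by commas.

Left, Right

For Player 1, a2 strictly dominates a3 on the remaining columns (Left: 1>0, Center: 5>0, Right: 8>4); eliminate a3.
Player 2's strategy Center is strictly dominated by Left (a1: 7>4, a2: 3>0) and is removed.
Among the remaining strategies, none is strictly dominated by another pure strategy of the same player, so the elimination stops.
Surviving strategies — Player 1: {a1, a2}; Player 2: {Left, Right}.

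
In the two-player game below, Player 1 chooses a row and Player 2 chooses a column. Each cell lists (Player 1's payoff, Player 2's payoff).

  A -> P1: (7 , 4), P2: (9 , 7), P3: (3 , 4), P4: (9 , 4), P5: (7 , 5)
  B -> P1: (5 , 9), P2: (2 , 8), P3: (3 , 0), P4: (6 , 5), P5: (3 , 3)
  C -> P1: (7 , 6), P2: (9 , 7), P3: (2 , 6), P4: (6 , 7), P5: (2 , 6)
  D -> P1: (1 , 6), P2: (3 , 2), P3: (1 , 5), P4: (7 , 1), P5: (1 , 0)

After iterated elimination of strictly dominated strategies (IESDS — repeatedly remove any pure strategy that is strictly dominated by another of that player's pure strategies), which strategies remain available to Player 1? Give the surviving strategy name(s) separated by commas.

A, C

Player 1's strategy D is strictly dominated by A (P1: 7>1, P2: 9>3, P3: 3>1, P4: 9>7, P5: 7>1) and is removed.
Player 2's strategy P3 is strictly dominated by P2 (A: 7>4, B: 8>0, C: 7>6) and is removed.
Player 1's strategy B is strictly dominated by A (P1: 7>5, P2: 9>2, P4: 9>6, P5: 7>3) and is removed.
Column P1 is eliminated: P2 beats it against every remaining row (A: 7>4, C: 7>6).
For Player 2, P2 strictly dominates P5 on the remaining rows (A: 7>5, C: 7>6); eliminate P5.
Among the remaining strategies, none is strictly dominated by another pure strategy of the same player, so the elimination stops.
Surviving strategies — Player 1: {A, C}; Player 2: {P2, P4}.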